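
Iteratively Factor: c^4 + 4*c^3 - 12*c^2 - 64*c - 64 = (c + 2)*(c^3 + 2*c^2 - 16*c - 32) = (c - 4)*(c + 2)*(c^2 + 6*c + 8) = (c - 4)*(c + 2)*(c + 4)*(c + 2)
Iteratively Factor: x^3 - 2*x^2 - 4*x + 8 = (x - 2)*(x^2 - 4) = (x - 2)^2*(x + 2)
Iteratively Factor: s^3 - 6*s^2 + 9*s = (s - 3)*(s^2 - 3*s) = (s - 3)^2*(s)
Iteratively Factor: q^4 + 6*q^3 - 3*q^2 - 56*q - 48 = (q + 4)*(q^3 + 2*q^2 - 11*q - 12) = (q - 3)*(q + 4)*(q^2 + 5*q + 4) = (q - 3)*(q + 1)*(q + 4)*(q + 4)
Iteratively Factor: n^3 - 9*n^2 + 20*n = (n - 5)*(n^2 - 4*n) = (n - 5)*(n - 4)*(n)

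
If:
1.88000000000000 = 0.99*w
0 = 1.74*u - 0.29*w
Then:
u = 0.32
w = 1.90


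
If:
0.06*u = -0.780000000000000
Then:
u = -13.00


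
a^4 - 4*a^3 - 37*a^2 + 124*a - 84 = (a - 7)*(a - 2)*(a - 1)*(a + 6)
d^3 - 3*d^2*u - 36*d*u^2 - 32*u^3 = (d - 8*u)*(d + u)*(d + 4*u)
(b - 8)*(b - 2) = b^2 - 10*b + 16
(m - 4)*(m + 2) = m^2 - 2*m - 8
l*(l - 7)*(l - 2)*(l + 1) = l^4 - 8*l^3 + 5*l^2 + 14*l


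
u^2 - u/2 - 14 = (u - 4)*(u + 7/2)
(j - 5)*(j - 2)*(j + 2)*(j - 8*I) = j^4 - 5*j^3 - 8*I*j^3 - 4*j^2 + 40*I*j^2 + 20*j + 32*I*j - 160*I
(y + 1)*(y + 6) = y^2 + 7*y + 6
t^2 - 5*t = t*(t - 5)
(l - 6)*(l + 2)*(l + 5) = l^3 + l^2 - 32*l - 60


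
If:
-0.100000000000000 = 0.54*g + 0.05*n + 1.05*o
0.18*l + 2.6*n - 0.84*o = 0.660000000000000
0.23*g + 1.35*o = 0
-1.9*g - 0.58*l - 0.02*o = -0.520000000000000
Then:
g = -0.30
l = 1.87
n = 0.14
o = 0.05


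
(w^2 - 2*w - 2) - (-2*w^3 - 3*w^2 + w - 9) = 2*w^3 + 4*w^2 - 3*w + 7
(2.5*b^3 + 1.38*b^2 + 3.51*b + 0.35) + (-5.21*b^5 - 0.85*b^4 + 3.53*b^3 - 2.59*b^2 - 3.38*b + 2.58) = -5.21*b^5 - 0.85*b^4 + 6.03*b^3 - 1.21*b^2 + 0.13*b + 2.93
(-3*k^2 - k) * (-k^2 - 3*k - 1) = 3*k^4 + 10*k^3 + 6*k^2 + k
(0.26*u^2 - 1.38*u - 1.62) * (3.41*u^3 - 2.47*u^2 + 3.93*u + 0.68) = 0.8866*u^5 - 5.348*u^4 - 1.0938*u^3 - 1.2452*u^2 - 7.305*u - 1.1016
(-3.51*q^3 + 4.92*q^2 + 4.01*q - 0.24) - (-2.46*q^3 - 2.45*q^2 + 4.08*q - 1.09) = -1.05*q^3 + 7.37*q^2 - 0.0700000000000003*q + 0.85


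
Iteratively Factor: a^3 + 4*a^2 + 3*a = (a)*(a^2 + 4*a + 3) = a*(a + 1)*(a + 3)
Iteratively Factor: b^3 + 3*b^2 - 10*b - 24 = (b + 4)*(b^2 - b - 6) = (b - 3)*(b + 4)*(b + 2)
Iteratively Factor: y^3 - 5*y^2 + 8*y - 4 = (y - 1)*(y^2 - 4*y + 4) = (y - 2)*(y - 1)*(y - 2)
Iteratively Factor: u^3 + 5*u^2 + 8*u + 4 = (u + 1)*(u^2 + 4*u + 4) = (u + 1)*(u + 2)*(u + 2)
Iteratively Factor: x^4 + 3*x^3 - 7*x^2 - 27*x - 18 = (x + 1)*(x^3 + 2*x^2 - 9*x - 18) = (x + 1)*(x + 2)*(x^2 - 9) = (x + 1)*(x + 2)*(x + 3)*(x - 3)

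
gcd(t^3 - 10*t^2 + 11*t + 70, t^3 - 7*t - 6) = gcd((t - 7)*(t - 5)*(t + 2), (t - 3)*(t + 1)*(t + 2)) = t + 2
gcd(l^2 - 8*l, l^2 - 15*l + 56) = l - 8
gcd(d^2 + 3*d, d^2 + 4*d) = d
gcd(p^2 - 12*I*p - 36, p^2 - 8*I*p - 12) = p - 6*I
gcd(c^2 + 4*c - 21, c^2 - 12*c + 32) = 1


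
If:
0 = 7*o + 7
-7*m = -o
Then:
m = -1/7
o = -1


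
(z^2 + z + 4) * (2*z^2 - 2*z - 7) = 2*z^4 - z^2 - 15*z - 28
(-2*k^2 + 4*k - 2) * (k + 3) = -2*k^3 - 2*k^2 + 10*k - 6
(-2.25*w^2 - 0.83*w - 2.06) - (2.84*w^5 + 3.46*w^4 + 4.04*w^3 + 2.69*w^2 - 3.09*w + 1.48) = -2.84*w^5 - 3.46*w^4 - 4.04*w^3 - 4.94*w^2 + 2.26*w - 3.54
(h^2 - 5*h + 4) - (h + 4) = h^2 - 6*h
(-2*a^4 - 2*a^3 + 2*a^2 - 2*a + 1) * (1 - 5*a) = 10*a^5 + 8*a^4 - 12*a^3 + 12*a^2 - 7*a + 1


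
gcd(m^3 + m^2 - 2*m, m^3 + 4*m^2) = m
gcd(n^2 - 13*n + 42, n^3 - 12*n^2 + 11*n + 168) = n - 7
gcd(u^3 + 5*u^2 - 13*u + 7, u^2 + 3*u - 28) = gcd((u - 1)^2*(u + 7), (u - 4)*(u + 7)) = u + 7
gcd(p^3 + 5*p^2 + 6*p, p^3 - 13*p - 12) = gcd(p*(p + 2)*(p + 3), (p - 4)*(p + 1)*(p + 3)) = p + 3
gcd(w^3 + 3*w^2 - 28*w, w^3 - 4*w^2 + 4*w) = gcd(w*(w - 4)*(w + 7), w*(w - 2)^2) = w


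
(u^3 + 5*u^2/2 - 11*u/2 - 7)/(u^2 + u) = u + 3/2 - 7/u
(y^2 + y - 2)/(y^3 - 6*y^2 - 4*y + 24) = (y - 1)/(y^2 - 8*y + 12)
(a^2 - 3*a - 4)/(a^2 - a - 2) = (a - 4)/(a - 2)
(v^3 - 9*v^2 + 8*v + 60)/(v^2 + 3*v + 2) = (v^2 - 11*v + 30)/(v + 1)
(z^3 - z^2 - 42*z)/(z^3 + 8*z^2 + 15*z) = (z^2 - z - 42)/(z^2 + 8*z + 15)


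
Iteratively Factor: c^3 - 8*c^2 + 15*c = (c)*(c^2 - 8*c + 15) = c*(c - 3)*(c - 5)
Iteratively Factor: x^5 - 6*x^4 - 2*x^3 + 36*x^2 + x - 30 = (x + 2)*(x^4 - 8*x^3 + 14*x^2 + 8*x - 15) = (x - 5)*(x + 2)*(x^3 - 3*x^2 - x + 3) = (x - 5)*(x - 3)*(x + 2)*(x^2 - 1) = (x - 5)*(x - 3)*(x - 1)*(x + 2)*(x + 1)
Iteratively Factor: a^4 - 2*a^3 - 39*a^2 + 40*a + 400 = (a - 5)*(a^3 + 3*a^2 - 24*a - 80) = (a - 5)*(a + 4)*(a^2 - a - 20) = (a - 5)^2*(a + 4)*(a + 4)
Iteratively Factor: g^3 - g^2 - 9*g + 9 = (g - 1)*(g^2 - 9) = (g - 3)*(g - 1)*(g + 3)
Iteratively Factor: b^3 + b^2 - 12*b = (b - 3)*(b^2 + 4*b) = b*(b - 3)*(b + 4)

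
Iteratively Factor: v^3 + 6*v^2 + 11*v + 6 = (v + 3)*(v^2 + 3*v + 2) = (v + 1)*(v + 3)*(v + 2)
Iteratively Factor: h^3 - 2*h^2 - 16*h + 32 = (h + 4)*(h^2 - 6*h + 8) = (h - 4)*(h + 4)*(h - 2)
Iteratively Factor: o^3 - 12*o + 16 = (o - 2)*(o^2 + 2*o - 8) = (o - 2)*(o + 4)*(o - 2)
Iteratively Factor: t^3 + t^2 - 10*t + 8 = (t - 1)*(t^2 + 2*t - 8) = (t - 1)*(t + 4)*(t - 2)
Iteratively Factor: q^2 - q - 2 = (q + 1)*(q - 2)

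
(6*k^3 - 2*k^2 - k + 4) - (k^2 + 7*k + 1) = 6*k^3 - 3*k^2 - 8*k + 3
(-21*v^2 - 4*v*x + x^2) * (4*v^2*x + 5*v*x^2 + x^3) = -84*v^4*x - 121*v^3*x^2 - 37*v^2*x^3 + v*x^4 + x^5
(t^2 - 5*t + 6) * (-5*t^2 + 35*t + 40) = -5*t^4 + 60*t^3 - 165*t^2 + 10*t + 240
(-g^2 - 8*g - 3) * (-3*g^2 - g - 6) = 3*g^4 + 25*g^3 + 23*g^2 + 51*g + 18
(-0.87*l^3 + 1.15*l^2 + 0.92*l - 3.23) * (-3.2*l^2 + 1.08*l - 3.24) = 2.784*l^5 - 4.6196*l^4 + 1.1168*l^3 + 7.6036*l^2 - 6.4692*l + 10.4652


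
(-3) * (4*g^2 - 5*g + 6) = -12*g^2 + 15*g - 18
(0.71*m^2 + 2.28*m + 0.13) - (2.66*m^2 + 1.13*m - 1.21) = -1.95*m^2 + 1.15*m + 1.34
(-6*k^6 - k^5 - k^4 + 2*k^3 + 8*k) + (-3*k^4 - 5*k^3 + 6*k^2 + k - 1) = -6*k^6 - k^5 - 4*k^4 - 3*k^3 + 6*k^2 + 9*k - 1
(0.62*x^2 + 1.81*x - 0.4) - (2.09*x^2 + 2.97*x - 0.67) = -1.47*x^2 - 1.16*x + 0.27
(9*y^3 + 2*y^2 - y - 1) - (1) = 9*y^3 + 2*y^2 - y - 2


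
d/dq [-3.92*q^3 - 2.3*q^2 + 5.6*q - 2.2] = -11.76*q^2 - 4.6*q + 5.6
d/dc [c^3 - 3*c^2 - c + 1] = 3*c^2 - 6*c - 1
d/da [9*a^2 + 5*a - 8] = 18*a + 5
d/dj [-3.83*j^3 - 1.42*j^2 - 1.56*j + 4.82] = -11.49*j^2 - 2.84*j - 1.56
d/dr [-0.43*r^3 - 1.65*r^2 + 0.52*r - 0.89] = -1.29*r^2 - 3.3*r + 0.52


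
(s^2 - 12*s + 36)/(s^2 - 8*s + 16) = (s^2 - 12*s + 36)/(s^2 - 8*s + 16)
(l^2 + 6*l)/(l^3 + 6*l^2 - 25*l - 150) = l/(l^2 - 25)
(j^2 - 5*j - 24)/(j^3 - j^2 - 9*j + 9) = (j - 8)/(j^2 - 4*j + 3)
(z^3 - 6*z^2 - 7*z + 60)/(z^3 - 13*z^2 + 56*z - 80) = (z + 3)/(z - 4)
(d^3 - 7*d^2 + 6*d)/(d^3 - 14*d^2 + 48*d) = (d - 1)/(d - 8)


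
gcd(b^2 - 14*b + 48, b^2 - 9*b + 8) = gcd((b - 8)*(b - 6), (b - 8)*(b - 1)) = b - 8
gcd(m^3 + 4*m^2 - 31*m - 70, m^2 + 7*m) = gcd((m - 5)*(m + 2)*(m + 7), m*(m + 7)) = m + 7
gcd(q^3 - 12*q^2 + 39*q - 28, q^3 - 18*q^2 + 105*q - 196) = q^2 - 11*q + 28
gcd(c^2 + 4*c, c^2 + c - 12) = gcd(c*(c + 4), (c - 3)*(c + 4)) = c + 4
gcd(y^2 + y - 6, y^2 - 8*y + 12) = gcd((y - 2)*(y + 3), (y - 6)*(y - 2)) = y - 2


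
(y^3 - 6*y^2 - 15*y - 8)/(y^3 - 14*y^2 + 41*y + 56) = (y + 1)/(y - 7)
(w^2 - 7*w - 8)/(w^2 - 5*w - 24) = (w + 1)/(w + 3)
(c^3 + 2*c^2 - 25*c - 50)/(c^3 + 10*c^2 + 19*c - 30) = (c^2 - 3*c - 10)/(c^2 + 5*c - 6)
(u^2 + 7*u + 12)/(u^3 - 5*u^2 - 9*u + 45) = (u + 4)/(u^2 - 8*u + 15)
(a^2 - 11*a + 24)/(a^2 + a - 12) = (a - 8)/(a + 4)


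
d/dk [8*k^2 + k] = 16*k + 1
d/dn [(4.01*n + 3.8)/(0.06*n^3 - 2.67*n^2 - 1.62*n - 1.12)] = (-0.4812*n^3 + 10.0227*n^2 + 20.292*n + 1.6648)/(0.0036*n^6 - 0.3204*n^5 + 6.9345*n^4 + 8.5164*n^3 + 8.6052*n^2 + 3.6288*n + 1.2544)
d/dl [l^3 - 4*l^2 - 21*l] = 3*l^2 - 8*l - 21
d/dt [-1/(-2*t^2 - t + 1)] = (-4*t - 1)/(2*t^2 + t - 1)^2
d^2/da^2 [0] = 0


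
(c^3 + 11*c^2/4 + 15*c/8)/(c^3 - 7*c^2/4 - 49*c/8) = (8*c^2 + 22*c + 15)/(8*c^2 - 14*c - 49)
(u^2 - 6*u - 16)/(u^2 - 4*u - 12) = (u - 8)/(u - 6)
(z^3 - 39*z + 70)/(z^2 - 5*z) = z + 5 - 14/z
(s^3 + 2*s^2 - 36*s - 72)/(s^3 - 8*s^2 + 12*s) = (s^2 + 8*s + 12)/(s*(s - 2))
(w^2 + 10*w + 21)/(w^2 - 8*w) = (w^2 + 10*w + 21)/(w*(w - 8))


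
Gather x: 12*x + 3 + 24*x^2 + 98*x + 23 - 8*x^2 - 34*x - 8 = 16*x^2 + 76*x + 18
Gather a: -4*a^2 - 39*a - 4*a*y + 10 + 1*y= -4*a^2 + a*(-4*y - 39) + y + 10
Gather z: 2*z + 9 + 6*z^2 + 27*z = 6*z^2 + 29*z + 9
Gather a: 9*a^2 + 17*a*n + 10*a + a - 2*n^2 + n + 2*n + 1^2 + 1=9*a^2 + a*(17*n + 11) - 2*n^2 + 3*n + 2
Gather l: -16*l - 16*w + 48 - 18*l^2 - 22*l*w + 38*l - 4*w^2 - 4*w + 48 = -18*l^2 + l*(22 - 22*w) - 4*w^2 - 20*w + 96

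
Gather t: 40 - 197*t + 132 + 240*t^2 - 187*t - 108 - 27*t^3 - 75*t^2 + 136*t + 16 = -27*t^3 + 165*t^2 - 248*t + 80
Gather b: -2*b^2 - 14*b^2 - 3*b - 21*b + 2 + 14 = -16*b^2 - 24*b + 16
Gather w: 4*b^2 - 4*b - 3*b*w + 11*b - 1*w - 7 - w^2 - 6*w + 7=4*b^2 + 7*b - w^2 + w*(-3*b - 7)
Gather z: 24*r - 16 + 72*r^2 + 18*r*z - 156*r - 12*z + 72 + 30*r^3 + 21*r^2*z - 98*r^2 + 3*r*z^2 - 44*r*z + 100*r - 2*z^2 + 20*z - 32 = 30*r^3 - 26*r^2 - 32*r + z^2*(3*r - 2) + z*(21*r^2 - 26*r + 8) + 24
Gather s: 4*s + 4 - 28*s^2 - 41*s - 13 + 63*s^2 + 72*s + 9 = 35*s^2 + 35*s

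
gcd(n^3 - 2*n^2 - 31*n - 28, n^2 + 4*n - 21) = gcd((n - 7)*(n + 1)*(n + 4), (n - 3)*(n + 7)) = 1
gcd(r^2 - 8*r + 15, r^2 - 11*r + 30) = r - 5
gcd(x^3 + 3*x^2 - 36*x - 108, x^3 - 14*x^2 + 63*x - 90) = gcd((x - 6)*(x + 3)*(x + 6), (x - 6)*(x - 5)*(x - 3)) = x - 6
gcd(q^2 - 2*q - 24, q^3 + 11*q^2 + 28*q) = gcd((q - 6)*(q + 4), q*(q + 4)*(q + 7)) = q + 4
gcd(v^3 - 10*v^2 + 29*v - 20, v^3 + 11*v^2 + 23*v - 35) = v - 1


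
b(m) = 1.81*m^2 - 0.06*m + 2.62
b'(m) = 3.62*m - 0.06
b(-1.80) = 8.59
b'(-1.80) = -6.58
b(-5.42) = 56.12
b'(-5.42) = -19.68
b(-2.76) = 16.57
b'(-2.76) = -10.05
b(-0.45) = 3.01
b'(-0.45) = -1.69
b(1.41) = 6.13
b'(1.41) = 5.04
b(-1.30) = 5.76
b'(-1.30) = -4.77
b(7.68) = 108.92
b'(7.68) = 27.74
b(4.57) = 40.15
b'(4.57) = 16.48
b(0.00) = 2.62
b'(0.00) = -0.06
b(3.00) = 18.73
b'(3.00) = 10.80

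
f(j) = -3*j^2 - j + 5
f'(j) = -6*j - 1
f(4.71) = -66.26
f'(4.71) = -29.26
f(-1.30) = 1.23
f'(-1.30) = 6.80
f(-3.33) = -24.94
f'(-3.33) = 18.98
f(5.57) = -93.64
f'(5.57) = -34.42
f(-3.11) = -20.91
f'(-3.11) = 17.66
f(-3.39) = -26.09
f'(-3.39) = 19.34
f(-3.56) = -29.46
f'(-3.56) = 20.36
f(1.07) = 0.50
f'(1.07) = -7.42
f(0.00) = 5.00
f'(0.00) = -1.00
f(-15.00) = -655.00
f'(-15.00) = 89.00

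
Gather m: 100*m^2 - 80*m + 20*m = 100*m^2 - 60*m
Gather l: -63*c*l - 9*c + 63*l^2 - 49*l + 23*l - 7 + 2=-9*c + 63*l^2 + l*(-63*c - 26) - 5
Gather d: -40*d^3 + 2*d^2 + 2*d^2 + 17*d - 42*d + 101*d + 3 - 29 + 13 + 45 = -40*d^3 + 4*d^2 + 76*d + 32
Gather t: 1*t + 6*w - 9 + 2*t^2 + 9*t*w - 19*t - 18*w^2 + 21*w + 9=2*t^2 + t*(9*w - 18) - 18*w^2 + 27*w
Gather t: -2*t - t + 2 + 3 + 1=6 - 3*t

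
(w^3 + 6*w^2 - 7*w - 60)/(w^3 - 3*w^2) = 1 + 9/w + 20/w^2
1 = 1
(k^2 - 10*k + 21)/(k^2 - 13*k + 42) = (k - 3)/(k - 6)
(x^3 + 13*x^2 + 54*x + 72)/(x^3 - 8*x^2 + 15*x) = (x^3 + 13*x^2 + 54*x + 72)/(x*(x^2 - 8*x + 15))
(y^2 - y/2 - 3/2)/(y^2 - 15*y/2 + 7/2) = (2*y^2 - y - 3)/(2*y^2 - 15*y + 7)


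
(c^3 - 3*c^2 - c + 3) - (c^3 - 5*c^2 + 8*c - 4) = 2*c^2 - 9*c + 7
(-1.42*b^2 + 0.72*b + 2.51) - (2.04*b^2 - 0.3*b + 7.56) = -3.46*b^2 + 1.02*b - 5.05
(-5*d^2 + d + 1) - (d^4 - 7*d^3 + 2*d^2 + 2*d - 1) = -d^4 + 7*d^3 - 7*d^2 - d + 2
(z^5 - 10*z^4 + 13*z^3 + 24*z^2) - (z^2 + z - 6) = z^5 - 10*z^4 + 13*z^3 + 23*z^2 - z + 6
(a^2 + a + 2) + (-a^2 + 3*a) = 4*a + 2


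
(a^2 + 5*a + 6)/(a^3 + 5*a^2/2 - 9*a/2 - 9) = 2*(a + 2)/(2*a^2 - a - 6)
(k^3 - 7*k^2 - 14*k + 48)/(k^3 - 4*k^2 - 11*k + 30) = (k - 8)/(k - 5)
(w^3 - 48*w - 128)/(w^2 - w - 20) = (w^2 - 4*w - 32)/(w - 5)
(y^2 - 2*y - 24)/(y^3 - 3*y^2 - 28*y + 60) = (y + 4)/(y^2 + 3*y - 10)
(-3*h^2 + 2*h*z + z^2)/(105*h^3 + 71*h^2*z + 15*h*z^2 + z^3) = (-h + z)/(35*h^2 + 12*h*z + z^2)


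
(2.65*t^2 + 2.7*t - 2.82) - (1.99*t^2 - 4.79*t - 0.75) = 0.66*t^2 + 7.49*t - 2.07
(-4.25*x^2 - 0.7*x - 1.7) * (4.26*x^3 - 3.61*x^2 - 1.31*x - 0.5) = -18.105*x^5 + 12.3605*x^4 + 0.8525*x^3 + 9.179*x^2 + 2.577*x + 0.85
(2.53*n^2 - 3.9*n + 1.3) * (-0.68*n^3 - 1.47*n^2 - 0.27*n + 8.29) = -1.7204*n^5 - 1.0671*n^4 + 4.1659*n^3 + 20.1157*n^2 - 32.682*n + 10.777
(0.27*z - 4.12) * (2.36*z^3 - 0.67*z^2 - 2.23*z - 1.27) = 0.6372*z^4 - 9.9041*z^3 + 2.1583*z^2 + 8.8447*z + 5.2324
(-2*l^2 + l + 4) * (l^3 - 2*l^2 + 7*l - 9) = -2*l^5 + 5*l^4 - 12*l^3 + 17*l^2 + 19*l - 36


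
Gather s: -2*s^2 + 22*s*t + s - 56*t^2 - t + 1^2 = -2*s^2 + s*(22*t + 1) - 56*t^2 - t + 1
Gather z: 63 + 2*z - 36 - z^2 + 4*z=-z^2 + 6*z + 27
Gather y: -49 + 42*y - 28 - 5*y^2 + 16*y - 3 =-5*y^2 + 58*y - 80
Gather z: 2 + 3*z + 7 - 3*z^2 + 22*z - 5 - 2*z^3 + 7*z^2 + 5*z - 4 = -2*z^3 + 4*z^2 + 30*z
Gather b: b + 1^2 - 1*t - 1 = b - t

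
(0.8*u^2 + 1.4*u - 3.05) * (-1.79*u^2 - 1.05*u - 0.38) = -1.432*u^4 - 3.346*u^3 + 3.6855*u^2 + 2.6705*u + 1.159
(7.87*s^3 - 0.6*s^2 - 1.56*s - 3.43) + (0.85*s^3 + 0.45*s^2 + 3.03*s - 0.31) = 8.72*s^3 - 0.15*s^2 + 1.47*s - 3.74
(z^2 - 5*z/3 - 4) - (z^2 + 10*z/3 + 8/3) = -5*z - 20/3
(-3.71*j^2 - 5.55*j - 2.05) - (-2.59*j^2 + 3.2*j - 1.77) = -1.12*j^2 - 8.75*j - 0.28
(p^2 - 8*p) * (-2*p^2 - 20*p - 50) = -2*p^4 - 4*p^3 + 110*p^2 + 400*p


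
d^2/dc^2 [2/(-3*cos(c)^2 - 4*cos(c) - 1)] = 2*(36*sin(c)^4 - 22*sin(c)^2 - 49*cos(c) + 9*cos(3*c) - 40)/((cos(c) + 1)^3*(3*cos(c) + 1)^3)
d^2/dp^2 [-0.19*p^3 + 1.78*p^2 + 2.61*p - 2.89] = 3.56 - 1.14*p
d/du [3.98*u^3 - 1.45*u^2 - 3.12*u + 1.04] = 11.94*u^2 - 2.9*u - 3.12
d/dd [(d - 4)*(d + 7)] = 2*d + 3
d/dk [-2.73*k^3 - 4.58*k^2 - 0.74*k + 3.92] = -8.19*k^2 - 9.16*k - 0.74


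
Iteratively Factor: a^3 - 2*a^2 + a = (a)*(a^2 - 2*a + 1) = a*(a - 1)*(a - 1)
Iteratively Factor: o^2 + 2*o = (o + 2)*(o)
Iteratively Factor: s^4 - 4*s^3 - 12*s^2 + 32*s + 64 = (s + 2)*(s^3 - 6*s^2 + 32) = (s - 4)*(s + 2)*(s^2 - 2*s - 8) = (s - 4)*(s + 2)^2*(s - 4)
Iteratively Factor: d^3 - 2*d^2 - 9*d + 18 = (d + 3)*(d^2 - 5*d + 6) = (d - 2)*(d + 3)*(d - 3)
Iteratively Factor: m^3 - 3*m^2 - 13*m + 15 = (m - 1)*(m^2 - 2*m - 15) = (m - 1)*(m + 3)*(m - 5)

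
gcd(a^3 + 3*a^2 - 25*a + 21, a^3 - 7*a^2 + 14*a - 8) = a - 1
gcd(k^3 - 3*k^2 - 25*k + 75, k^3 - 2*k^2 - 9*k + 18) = k - 3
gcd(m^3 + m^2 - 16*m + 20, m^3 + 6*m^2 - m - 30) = m^2 + 3*m - 10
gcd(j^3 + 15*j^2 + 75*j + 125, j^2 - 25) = j + 5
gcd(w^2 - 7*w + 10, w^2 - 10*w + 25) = w - 5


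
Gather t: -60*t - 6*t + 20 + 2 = 22 - 66*t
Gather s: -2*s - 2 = -2*s - 2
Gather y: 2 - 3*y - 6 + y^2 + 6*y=y^2 + 3*y - 4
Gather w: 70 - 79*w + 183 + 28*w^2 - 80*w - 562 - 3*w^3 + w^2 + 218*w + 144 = -3*w^3 + 29*w^2 + 59*w - 165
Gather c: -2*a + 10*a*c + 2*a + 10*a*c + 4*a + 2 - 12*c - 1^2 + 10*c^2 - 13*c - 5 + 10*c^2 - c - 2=4*a + 20*c^2 + c*(20*a - 26) - 6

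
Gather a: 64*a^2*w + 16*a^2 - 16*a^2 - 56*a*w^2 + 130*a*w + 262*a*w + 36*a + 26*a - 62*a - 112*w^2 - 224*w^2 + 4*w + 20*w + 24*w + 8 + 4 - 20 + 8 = 64*a^2*w + a*(-56*w^2 + 392*w) - 336*w^2 + 48*w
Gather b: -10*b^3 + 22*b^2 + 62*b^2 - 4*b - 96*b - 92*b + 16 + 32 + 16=-10*b^3 + 84*b^2 - 192*b + 64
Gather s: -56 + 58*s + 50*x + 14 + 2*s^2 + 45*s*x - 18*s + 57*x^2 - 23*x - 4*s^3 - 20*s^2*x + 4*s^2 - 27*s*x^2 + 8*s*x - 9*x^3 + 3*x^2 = -4*s^3 + s^2*(6 - 20*x) + s*(-27*x^2 + 53*x + 40) - 9*x^3 + 60*x^2 + 27*x - 42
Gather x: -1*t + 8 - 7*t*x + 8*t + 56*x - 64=7*t + x*(56 - 7*t) - 56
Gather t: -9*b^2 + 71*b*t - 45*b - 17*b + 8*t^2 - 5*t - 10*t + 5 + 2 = -9*b^2 - 62*b + 8*t^2 + t*(71*b - 15) + 7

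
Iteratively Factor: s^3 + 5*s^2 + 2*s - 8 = (s + 2)*(s^2 + 3*s - 4) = (s + 2)*(s + 4)*(s - 1)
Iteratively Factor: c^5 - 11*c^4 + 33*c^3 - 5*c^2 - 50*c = (c - 5)*(c^4 - 6*c^3 + 3*c^2 + 10*c) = (c - 5)*(c + 1)*(c^3 - 7*c^2 + 10*c) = (c - 5)*(c - 2)*(c + 1)*(c^2 - 5*c) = (c - 5)^2*(c - 2)*(c + 1)*(c)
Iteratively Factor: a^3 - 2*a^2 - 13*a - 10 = (a + 1)*(a^2 - 3*a - 10) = (a - 5)*(a + 1)*(a + 2)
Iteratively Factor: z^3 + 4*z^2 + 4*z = (z + 2)*(z^2 + 2*z) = z*(z + 2)*(z + 2)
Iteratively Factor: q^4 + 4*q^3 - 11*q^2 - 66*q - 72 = (q + 3)*(q^3 + q^2 - 14*q - 24) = (q + 3)^2*(q^2 - 2*q - 8) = (q - 4)*(q + 3)^2*(q + 2)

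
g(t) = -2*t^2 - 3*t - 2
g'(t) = -4*t - 3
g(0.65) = -4.80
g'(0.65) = -5.60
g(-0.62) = -0.91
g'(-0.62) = -0.52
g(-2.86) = -9.78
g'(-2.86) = 8.44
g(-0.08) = -1.77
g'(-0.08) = -2.68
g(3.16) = -31.45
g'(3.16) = -15.64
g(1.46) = -10.64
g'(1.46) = -8.84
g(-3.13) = -12.20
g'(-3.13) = 9.52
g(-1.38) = -1.67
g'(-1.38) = 2.52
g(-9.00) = -137.00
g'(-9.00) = 33.00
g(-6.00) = -56.00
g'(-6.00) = 21.00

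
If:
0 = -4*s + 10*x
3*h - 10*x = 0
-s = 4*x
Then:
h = 0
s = 0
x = 0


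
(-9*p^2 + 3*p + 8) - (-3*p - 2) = -9*p^2 + 6*p + 10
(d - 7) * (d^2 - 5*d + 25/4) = d^3 - 12*d^2 + 165*d/4 - 175/4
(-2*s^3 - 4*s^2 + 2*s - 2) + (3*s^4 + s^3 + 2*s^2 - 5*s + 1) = 3*s^4 - s^3 - 2*s^2 - 3*s - 1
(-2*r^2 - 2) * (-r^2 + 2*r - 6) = 2*r^4 - 4*r^3 + 14*r^2 - 4*r + 12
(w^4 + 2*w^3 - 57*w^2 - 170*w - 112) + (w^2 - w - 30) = w^4 + 2*w^3 - 56*w^2 - 171*w - 142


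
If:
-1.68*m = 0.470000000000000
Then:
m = -0.28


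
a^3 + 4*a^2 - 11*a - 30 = (a - 3)*(a + 2)*(a + 5)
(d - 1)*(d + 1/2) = d^2 - d/2 - 1/2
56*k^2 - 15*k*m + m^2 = (-8*k + m)*(-7*k + m)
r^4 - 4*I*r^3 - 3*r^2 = r^2*(r - 3*I)*(r - I)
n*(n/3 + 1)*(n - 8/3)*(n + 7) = n^4/3 + 22*n^3/9 - 17*n^2/9 - 56*n/3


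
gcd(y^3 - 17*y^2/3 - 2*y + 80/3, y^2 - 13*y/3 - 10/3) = y - 5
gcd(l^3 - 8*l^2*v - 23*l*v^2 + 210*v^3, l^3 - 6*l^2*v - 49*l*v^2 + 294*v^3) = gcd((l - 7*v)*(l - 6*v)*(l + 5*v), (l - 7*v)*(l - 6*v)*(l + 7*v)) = l^2 - 13*l*v + 42*v^2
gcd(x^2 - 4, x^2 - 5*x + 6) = x - 2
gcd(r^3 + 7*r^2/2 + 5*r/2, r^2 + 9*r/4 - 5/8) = r + 5/2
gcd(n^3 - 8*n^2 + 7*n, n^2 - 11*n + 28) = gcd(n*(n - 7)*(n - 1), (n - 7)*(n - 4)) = n - 7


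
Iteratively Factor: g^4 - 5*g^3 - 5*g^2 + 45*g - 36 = (g - 1)*(g^3 - 4*g^2 - 9*g + 36) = (g - 3)*(g - 1)*(g^2 - g - 12) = (g - 4)*(g - 3)*(g - 1)*(g + 3)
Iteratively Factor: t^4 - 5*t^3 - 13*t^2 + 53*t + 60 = (t - 4)*(t^3 - t^2 - 17*t - 15) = (t - 4)*(t + 1)*(t^2 - 2*t - 15) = (t - 5)*(t - 4)*(t + 1)*(t + 3)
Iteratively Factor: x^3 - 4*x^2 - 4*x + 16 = (x - 2)*(x^2 - 2*x - 8) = (x - 4)*(x - 2)*(x + 2)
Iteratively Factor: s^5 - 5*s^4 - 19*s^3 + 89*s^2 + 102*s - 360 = (s - 2)*(s^4 - 3*s^3 - 25*s^2 + 39*s + 180) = (s - 4)*(s - 2)*(s^3 + s^2 - 21*s - 45) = (s - 4)*(s - 2)*(s + 3)*(s^2 - 2*s - 15) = (s - 5)*(s - 4)*(s - 2)*(s + 3)*(s + 3)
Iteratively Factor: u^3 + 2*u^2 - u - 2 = (u + 2)*(u^2 - 1) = (u - 1)*(u + 2)*(u + 1)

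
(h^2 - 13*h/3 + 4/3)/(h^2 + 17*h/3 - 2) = (h - 4)/(h + 6)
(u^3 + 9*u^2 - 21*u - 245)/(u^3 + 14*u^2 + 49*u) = (u - 5)/u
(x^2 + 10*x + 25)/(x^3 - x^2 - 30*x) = (x + 5)/(x*(x - 6))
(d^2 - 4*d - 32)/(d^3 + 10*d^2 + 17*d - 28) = (d - 8)/(d^2 + 6*d - 7)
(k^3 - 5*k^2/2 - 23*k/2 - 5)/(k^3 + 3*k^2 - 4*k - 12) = (k^2 - 9*k/2 - 5/2)/(k^2 + k - 6)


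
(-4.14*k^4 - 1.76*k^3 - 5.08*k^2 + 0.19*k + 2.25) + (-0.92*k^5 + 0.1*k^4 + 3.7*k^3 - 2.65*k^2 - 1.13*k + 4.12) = -0.92*k^5 - 4.04*k^4 + 1.94*k^3 - 7.73*k^2 - 0.94*k + 6.37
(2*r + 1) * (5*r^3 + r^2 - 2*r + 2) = 10*r^4 + 7*r^3 - 3*r^2 + 2*r + 2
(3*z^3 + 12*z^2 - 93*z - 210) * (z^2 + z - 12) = 3*z^5 + 15*z^4 - 117*z^3 - 447*z^2 + 906*z + 2520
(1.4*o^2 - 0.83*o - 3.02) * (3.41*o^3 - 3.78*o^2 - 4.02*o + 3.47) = 4.774*o^5 - 8.1223*o^4 - 12.7888*o^3 + 19.6102*o^2 + 9.2603*o - 10.4794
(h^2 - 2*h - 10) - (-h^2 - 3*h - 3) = 2*h^2 + h - 7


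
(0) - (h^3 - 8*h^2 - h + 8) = -h^3 + 8*h^2 + h - 8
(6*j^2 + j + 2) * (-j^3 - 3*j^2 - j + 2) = -6*j^5 - 19*j^4 - 11*j^3 + 5*j^2 + 4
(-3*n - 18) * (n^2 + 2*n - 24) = -3*n^3 - 24*n^2 + 36*n + 432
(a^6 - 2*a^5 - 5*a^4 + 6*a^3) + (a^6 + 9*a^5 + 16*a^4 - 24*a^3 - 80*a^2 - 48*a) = 2*a^6 + 7*a^5 + 11*a^4 - 18*a^3 - 80*a^2 - 48*a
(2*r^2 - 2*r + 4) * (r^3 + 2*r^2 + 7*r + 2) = 2*r^5 + 2*r^4 + 14*r^3 - 2*r^2 + 24*r + 8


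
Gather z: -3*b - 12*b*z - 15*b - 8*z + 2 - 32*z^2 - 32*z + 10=-18*b - 32*z^2 + z*(-12*b - 40) + 12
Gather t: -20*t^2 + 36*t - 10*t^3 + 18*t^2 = -10*t^3 - 2*t^2 + 36*t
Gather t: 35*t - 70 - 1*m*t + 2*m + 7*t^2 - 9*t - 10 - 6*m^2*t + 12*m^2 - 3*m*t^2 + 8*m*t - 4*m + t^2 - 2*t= 12*m^2 - 2*m + t^2*(8 - 3*m) + t*(-6*m^2 + 7*m + 24) - 80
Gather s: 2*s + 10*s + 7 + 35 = 12*s + 42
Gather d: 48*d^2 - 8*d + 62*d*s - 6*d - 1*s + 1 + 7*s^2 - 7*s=48*d^2 + d*(62*s - 14) + 7*s^2 - 8*s + 1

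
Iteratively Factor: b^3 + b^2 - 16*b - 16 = (b + 4)*(b^2 - 3*b - 4) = (b - 4)*(b + 4)*(b + 1)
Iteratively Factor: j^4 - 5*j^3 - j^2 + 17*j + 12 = (j - 3)*(j^3 - 2*j^2 - 7*j - 4) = (j - 4)*(j - 3)*(j^2 + 2*j + 1) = (j - 4)*(j - 3)*(j + 1)*(j + 1)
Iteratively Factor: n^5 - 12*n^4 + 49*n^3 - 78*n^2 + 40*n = (n)*(n^4 - 12*n^3 + 49*n^2 - 78*n + 40) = n*(n - 2)*(n^3 - 10*n^2 + 29*n - 20) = n*(n - 5)*(n - 2)*(n^2 - 5*n + 4) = n*(n - 5)*(n - 2)*(n - 1)*(n - 4)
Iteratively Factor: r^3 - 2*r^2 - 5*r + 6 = (r + 2)*(r^2 - 4*r + 3) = (r - 1)*(r + 2)*(r - 3)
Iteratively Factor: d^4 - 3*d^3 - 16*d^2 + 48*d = (d)*(d^3 - 3*d^2 - 16*d + 48) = d*(d + 4)*(d^2 - 7*d + 12) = d*(d - 3)*(d + 4)*(d - 4)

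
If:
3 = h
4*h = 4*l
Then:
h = 3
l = 3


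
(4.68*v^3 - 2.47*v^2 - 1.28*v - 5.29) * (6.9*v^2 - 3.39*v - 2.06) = 32.292*v^5 - 32.9082*v^4 - 10.0995*v^3 - 27.0736*v^2 + 20.5699*v + 10.8974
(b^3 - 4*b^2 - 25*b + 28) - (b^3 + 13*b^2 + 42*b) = -17*b^2 - 67*b + 28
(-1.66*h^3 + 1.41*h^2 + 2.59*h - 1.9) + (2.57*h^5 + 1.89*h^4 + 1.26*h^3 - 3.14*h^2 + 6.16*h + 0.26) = 2.57*h^5 + 1.89*h^4 - 0.4*h^3 - 1.73*h^2 + 8.75*h - 1.64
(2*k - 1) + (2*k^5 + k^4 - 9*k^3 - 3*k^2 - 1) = 2*k^5 + k^4 - 9*k^3 - 3*k^2 + 2*k - 2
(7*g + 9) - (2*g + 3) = 5*g + 6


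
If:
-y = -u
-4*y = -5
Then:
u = 5/4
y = 5/4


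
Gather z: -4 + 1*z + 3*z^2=3*z^2 + z - 4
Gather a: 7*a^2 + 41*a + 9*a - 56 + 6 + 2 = 7*a^2 + 50*a - 48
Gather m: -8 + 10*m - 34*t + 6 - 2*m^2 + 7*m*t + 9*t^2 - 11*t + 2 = -2*m^2 + m*(7*t + 10) + 9*t^2 - 45*t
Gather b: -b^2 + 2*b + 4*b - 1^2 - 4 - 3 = -b^2 + 6*b - 8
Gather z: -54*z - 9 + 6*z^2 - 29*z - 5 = 6*z^2 - 83*z - 14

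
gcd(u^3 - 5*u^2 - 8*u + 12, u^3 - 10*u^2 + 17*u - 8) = u - 1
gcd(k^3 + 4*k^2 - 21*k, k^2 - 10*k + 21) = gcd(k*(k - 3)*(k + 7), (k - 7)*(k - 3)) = k - 3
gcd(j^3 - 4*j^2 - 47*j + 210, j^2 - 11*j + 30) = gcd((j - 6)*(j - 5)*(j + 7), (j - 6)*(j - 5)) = j^2 - 11*j + 30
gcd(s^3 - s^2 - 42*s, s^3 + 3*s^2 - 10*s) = s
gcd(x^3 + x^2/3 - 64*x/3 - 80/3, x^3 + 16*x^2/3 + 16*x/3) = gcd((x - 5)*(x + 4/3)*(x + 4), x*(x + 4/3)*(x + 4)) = x^2 + 16*x/3 + 16/3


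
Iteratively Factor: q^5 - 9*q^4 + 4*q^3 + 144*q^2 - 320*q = (q - 5)*(q^4 - 4*q^3 - 16*q^2 + 64*q) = (q - 5)*(q - 4)*(q^3 - 16*q) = (q - 5)*(q - 4)^2*(q^2 + 4*q) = q*(q - 5)*(q - 4)^2*(q + 4)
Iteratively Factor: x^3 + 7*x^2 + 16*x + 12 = (x + 2)*(x^2 + 5*x + 6) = (x + 2)*(x + 3)*(x + 2)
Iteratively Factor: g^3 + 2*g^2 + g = (g)*(g^2 + 2*g + 1) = g*(g + 1)*(g + 1)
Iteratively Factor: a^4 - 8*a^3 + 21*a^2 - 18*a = (a)*(a^3 - 8*a^2 + 21*a - 18) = a*(a - 3)*(a^2 - 5*a + 6) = a*(a - 3)*(a - 2)*(a - 3)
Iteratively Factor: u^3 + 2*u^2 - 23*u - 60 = (u - 5)*(u^2 + 7*u + 12) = (u - 5)*(u + 4)*(u + 3)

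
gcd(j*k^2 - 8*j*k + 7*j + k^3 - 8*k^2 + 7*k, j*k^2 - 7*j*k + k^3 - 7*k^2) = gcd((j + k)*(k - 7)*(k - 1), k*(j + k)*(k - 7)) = j*k - 7*j + k^2 - 7*k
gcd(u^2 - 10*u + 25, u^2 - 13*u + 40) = u - 5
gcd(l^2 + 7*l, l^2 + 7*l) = l^2 + 7*l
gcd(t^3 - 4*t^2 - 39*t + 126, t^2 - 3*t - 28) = t - 7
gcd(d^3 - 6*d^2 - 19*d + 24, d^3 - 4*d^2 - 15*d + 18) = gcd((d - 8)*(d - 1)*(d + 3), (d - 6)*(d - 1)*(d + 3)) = d^2 + 2*d - 3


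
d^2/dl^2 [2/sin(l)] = 2*(cos(l)^2 + 1)/sin(l)^3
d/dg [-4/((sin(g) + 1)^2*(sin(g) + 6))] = 4*(3*sin(g) + 13)*cos(g)/((sin(g) + 1)^3*(sin(g) + 6)^2)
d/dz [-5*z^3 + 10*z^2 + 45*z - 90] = -15*z^2 + 20*z + 45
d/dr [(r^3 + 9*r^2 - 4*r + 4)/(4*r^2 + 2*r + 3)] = (4*r^4 + 4*r^3 + 43*r^2 + 22*r - 20)/(16*r^4 + 16*r^3 + 28*r^2 + 12*r + 9)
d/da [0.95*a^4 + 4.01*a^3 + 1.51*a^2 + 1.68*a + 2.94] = 3.8*a^3 + 12.03*a^2 + 3.02*a + 1.68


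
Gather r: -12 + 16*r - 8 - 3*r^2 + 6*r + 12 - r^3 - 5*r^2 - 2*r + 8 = -r^3 - 8*r^2 + 20*r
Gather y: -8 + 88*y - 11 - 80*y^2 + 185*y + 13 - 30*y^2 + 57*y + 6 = -110*y^2 + 330*y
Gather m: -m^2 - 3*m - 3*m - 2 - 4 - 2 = -m^2 - 6*m - 8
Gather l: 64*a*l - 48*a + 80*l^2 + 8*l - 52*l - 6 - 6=-48*a + 80*l^2 + l*(64*a - 44) - 12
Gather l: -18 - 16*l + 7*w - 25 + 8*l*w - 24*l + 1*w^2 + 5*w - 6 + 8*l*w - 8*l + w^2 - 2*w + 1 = l*(16*w - 48) + 2*w^2 + 10*w - 48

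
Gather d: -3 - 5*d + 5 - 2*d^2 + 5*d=2 - 2*d^2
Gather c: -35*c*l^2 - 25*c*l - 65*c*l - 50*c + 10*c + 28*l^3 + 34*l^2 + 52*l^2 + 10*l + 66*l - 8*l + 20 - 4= c*(-35*l^2 - 90*l - 40) + 28*l^3 + 86*l^2 + 68*l + 16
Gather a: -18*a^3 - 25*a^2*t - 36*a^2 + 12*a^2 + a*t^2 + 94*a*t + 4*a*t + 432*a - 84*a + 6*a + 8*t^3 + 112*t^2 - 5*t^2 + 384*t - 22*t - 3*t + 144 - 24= -18*a^3 + a^2*(-25*t - 24) + a*(t^2 + 98*t + 354) + 8*t^3 + 107*t^2 + 359*t + 120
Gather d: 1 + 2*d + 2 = 2*d + 3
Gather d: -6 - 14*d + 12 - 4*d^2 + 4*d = -4*d^2 - 10*d + 6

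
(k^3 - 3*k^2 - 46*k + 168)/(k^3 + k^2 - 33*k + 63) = (k^2 - 10*k + 24)/(k^2 - 6*k + 9)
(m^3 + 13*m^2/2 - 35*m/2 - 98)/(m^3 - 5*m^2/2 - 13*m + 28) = (m + 7)/(m - 2)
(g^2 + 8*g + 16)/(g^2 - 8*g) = (g^2 + 8*g + 16)/(g*(g - 8))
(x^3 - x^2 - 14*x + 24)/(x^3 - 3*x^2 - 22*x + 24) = (x^2 - 5*x + 6)/(x^2 - 7*x + 6)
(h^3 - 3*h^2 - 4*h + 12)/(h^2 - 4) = h - 3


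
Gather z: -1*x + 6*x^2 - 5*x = 6*x^2 - 6*x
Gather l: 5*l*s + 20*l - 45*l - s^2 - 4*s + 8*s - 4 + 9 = l*(5*s - 25) - s^2 + 4*s + 5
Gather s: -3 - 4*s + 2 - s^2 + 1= -s^2 - 4*s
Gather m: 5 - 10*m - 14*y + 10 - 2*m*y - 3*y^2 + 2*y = m*(-2*y - 10) - 3*y^2 - 12*y + 15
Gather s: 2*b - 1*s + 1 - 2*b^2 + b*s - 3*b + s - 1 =-2*b^2 + b*s - b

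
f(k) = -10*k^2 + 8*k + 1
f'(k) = 8 - 20*k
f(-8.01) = -704.68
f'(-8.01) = 168.20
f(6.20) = -333.80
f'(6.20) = -116.00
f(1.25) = -4.62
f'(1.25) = -17.00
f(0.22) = 2.28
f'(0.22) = 3.60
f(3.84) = -115.74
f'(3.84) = -68.80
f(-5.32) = -324.58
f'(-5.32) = 114.40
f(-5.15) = -305.42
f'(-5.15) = 111.00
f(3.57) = -97.89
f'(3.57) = -63.40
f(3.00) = -65.00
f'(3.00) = -52.00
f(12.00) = -1343.00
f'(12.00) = -232.00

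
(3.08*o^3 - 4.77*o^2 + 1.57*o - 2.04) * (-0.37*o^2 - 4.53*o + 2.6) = -1.1396*o^5 - 12.1875*o^4 + 29.0352*o^3 - 18.7593*o^2 + 13.3232*o - 5.304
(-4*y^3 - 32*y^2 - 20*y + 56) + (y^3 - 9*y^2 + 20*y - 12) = -3*y^3 - 41*y^2 + 44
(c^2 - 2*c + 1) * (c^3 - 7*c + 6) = c^5 - 2*c^4 - 6*c^3 + 20*c^2 - 19*c + 6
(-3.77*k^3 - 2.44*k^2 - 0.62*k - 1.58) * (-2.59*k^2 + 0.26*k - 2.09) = 9.7643*k^5 + 5.3394*k^4 + 8.8507*k^3 + 9.0306*k^2 + 0.885*k + 3.3022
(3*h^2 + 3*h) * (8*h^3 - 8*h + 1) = 24*h^5 + 24*h^4 - 24*h^3 - 21*h^2 + 3*h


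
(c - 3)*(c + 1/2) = c^2 - 5*c/2 - 3/2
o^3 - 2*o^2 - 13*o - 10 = (o - 5)*(o + 1)*(o + 2)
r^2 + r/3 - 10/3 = (r - 5/3)*(r + 2)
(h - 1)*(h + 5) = h^2 + 4*h - 5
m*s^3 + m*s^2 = s^2*(m*s + m)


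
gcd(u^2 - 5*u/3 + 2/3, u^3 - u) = u - 1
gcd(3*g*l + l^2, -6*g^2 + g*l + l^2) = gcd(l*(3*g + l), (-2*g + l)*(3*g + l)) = 3*g + l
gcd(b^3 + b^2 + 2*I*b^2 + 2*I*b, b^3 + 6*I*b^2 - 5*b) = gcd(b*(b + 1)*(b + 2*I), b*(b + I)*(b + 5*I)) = b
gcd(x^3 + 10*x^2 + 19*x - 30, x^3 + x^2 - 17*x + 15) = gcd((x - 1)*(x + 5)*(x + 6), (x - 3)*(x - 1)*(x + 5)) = x^2 + 4*x - 5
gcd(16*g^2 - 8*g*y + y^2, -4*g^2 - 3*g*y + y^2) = -4*g + y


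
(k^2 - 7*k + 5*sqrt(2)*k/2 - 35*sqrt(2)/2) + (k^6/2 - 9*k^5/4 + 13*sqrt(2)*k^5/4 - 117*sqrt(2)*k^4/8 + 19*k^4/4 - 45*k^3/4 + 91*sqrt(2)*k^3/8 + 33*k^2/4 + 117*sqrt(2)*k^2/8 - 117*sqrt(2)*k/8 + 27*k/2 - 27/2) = k^6/2 - 9*k^5/4 + 13*sqrt(2)*k^5/4 - 117*sqrt(2)*k^4/8 + 19*k^4/4 - 45*k^3/4 + 91*sqrt(2)*k^3/8 + 37*k^2/4 + 117*sqrt(2)*k^2/8 - 97*sqrt(2)*k/8 + 13*k/2 - 35*sqrt(2)/2 - 27/2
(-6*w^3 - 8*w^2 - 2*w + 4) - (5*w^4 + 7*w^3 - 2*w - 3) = -5*w^4 - 13*w^3 - 8*w^2 + 7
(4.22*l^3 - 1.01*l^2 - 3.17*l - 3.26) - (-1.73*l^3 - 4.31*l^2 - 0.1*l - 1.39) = 5.95*l^3 + 3.3*l^2 - 3.07*l - 1.87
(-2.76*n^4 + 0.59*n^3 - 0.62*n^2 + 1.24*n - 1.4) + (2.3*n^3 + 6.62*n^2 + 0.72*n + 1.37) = -2.76*n^4 + 2.89*n^3 + 6.0*n^2 + 1.96*n - 0.0299999999999998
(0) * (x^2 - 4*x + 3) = 0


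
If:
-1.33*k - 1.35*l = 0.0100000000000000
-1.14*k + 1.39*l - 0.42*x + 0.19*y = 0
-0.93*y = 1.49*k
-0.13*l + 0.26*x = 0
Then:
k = -0.00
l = -0.00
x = -0.00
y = 0.01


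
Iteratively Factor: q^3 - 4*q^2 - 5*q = (q)*(q^2 - 4*q - 5) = q*(q - 5)*(q + 1)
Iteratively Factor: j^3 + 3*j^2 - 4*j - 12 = (j - 2)*(j^2 + 5*j + 6) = (j - 2)*(j + 3)*(j + 2)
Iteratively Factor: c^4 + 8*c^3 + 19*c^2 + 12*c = (c)*(c^3 + 8*c^2 + 19*c + 12) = c*(c + 1)*(c^2 + 7*c + 12) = c*(c + 1)*(c + 3)*(c + 4)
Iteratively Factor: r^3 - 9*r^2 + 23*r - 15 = (r - 1)*(r^2 - 8*r + 15) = (r - 5)*(r - 1)*(r - 3)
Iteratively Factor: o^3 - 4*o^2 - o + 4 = (o - 4)*(o^2 - 1) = (o - 4)*(o - 1)*(o + 1)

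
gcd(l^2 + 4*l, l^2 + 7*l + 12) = l + 4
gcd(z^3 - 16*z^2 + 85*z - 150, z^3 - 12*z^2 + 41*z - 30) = z^2 - 11*z + 30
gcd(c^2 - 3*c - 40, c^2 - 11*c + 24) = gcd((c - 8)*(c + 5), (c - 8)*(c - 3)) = c - 8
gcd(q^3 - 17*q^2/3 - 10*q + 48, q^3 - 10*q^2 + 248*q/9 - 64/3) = q^2 - 26*q/3 + 16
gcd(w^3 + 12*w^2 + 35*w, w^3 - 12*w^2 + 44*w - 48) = 1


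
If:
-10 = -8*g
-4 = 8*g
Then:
No Solution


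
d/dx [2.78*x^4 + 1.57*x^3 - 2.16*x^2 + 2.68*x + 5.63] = 11.12*x^3 + 4.71*x^2 - 4.32*x + 2.68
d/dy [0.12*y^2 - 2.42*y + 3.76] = 0.24*y - 2.42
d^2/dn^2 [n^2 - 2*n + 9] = 2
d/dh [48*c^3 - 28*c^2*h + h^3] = -28*c^2 + 3*h^2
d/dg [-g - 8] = -1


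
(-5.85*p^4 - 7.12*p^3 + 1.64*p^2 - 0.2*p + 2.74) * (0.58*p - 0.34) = -3.393*p^5 - 2.1406*p^4 + 3.372*p^3 - 0.6736*p^2 + 1.6572*p - 0.9316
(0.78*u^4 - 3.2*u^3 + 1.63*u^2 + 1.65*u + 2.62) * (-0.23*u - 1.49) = -0.1794*u^5 - 0.4262*u^4 + 4.3931*u^3 - 2.8082*u^2 - 3.0611*u - 3.9038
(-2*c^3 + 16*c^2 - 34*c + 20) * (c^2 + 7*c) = -2*c^5 + 2*c^4 + 78*c^3 - 218*c^2 + 140*c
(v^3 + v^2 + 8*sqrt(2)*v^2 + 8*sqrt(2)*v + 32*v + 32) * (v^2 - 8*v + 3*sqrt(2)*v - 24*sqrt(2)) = v^5 - 7*v^4 + 11*sqrt(2)*v^4 - 77*sqrt(2)*v^3 + 72*v^3 - 560*v^2 + 8*sqrt(2)*v^2 - 672*sqrt(2)*v - 640*v - 768*sqrt(2)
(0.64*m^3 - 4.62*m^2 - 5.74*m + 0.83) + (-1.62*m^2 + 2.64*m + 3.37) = 0.64*m^3 - 6.24*m^2 - 3.1*m + 4.2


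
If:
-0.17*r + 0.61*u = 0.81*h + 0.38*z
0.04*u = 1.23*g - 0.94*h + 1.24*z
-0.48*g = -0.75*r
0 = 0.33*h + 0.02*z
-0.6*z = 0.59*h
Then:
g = 0.00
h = 0.00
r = 0.00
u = 0.00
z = 0.00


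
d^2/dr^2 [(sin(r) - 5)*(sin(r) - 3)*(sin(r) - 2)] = -9*sin(r)^3 + 40*sin(r)^2 - 25*sin(r) - 20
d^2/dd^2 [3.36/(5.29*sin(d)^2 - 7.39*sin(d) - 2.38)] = (376.106304*sin(d)^4 - 394.058448*sin(d)^3 - 211.450512*sin(d)^2 + 729.020544*sin(d) - 451.599456)/(-5.29*sin(d)^2 + 7.39*sin(d) + 2.38)^3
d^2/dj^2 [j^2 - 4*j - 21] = 2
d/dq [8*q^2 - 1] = 16*q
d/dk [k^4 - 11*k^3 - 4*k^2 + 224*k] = 4*k^3 - 33*k^2 - 8*k + 224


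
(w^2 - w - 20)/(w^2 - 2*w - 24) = (w - 5)/(w - 6)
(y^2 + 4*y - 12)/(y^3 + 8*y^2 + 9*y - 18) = (y - 2)/(y^2 + 2*y - 3)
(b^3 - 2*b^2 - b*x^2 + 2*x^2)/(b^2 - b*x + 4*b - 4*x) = (b^2 + b*x - 2*b - 2*x)/(b + 4)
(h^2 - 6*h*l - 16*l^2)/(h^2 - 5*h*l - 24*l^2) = (h + 2*l)/(h + 3*l)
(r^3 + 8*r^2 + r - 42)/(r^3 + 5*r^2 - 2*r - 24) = (r + 7)/(r + 4)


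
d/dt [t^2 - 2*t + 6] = 2*t - 2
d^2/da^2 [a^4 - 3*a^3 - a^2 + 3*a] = 12*a^2 - 18*a - 2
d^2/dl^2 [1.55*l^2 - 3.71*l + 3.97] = 3.10000000000000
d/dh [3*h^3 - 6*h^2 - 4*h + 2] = 9*h^2 - 12*h - 4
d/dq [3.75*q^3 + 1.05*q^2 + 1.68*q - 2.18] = 11.25*q^2 + 2.1*q + 1.68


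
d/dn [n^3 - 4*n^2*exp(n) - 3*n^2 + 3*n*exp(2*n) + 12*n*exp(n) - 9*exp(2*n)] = -4*n^2*exp(n) + 3*n^2 + 6*n*exp(2*n) + 4*n*exp(n) - 6*n - 15*exp(2*n) + 12*exp(n)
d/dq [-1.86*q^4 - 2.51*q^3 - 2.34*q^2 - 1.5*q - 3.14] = -7.44*q^3 - 7.53*q^2 - 4.68*q - 1.5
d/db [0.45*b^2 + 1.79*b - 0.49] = 0.9*b + 1.79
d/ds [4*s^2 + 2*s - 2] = 8*s + 2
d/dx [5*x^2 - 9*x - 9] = 10*x - 9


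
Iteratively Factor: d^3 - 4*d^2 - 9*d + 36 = (d - 3)*(d^2 - d - 12) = (d - 4)*(d - 3)*(d + 3)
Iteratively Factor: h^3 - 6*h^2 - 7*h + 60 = (h - 5)*(h^2 - h - 12) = (h - 5)*(h + 3)*(h - 4)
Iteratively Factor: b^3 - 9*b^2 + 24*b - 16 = (b - 4)*(b^2 - 5*b + 4) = (b - 4)*(b - 1)*(b - 4)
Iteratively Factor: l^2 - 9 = (l - 3)*(l + 3)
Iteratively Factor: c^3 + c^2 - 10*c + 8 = (c - 1)*(c^2 + 2*c - 8) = (c - 1)*(c + 4)*(c - 2)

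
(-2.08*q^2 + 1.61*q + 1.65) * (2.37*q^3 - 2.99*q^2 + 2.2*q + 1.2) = -4.9296*q^5 + 10.0349*q^4 - 5.4794*q^3 - 3.8875*q^2 + 5.562*q + 1.98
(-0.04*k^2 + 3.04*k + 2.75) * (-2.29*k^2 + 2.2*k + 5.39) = 0.0916*k^4 - 7.0496*k^3 + 0.1749*k^2 + 22.4356*k + 14.8225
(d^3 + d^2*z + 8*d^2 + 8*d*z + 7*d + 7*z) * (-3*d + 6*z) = -3*d^4 + 3*d^3*z - 24*d^3 + 6*d^2*z^2 + 24*d^2*z - 21*d^2 + 48*d*z^2 + 21*d*z + 42*z^2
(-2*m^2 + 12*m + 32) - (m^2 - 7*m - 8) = -3*m^2 + 19*m + 40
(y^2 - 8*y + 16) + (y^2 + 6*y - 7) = 2*y^2 - 2*y + 9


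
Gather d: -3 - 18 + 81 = 60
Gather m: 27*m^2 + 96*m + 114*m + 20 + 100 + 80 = 27*m^2 + 210*m + 200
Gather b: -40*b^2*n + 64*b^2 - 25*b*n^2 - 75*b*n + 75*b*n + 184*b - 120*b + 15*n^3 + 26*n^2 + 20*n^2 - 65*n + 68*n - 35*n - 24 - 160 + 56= b^2*(64 - 40*n) + b*(64 - 25*n^2) + 15*n^3 + 46*n^2 - 32*n - 128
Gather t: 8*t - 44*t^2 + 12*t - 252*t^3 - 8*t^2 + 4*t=-252*t^3 - 52*t^2 + 24*t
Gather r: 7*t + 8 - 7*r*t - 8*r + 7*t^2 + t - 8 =r*(-7*t - 8) + 7*t^2 + 8*t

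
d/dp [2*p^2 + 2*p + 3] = 4*p + 2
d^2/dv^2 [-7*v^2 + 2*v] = -14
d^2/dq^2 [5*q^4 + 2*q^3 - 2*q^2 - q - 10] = 60*q^2 + 12*q - 4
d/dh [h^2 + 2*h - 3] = 2*h + 2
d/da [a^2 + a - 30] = 2*a + 1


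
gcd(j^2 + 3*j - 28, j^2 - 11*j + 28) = j - 4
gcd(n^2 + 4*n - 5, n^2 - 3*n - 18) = 1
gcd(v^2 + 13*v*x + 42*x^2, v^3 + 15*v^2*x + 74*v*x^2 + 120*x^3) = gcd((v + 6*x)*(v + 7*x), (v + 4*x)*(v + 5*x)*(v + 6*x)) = v + 6*x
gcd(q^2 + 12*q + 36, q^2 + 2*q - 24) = q + 6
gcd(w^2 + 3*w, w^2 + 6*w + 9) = w + 3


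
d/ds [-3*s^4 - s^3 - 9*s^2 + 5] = 3*s*(-4*s^2 - s - 6)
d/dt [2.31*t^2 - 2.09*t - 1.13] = 4.62*t - 2.09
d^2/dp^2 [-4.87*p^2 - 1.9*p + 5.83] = -9.74000000000000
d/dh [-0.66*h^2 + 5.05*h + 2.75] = 5.05 - 1.32*h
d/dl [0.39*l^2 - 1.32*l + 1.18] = 0.78*l - 1.32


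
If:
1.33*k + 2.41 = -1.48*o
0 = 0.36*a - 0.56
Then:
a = 1.56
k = -1.11278195488722*o - 1.81203007518797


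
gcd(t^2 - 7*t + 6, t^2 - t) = t - 1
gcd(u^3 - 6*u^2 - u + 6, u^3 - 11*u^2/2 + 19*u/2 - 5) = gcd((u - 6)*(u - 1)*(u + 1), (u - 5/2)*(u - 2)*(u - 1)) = u - 1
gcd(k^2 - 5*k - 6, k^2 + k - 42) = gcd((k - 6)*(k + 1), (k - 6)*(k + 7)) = k - 6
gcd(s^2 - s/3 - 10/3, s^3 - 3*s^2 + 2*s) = s - 2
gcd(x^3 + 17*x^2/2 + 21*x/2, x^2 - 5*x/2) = x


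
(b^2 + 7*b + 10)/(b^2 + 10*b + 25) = (b + 2)/(b + 5)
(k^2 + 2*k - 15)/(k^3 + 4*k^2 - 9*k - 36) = (k + 5)/(k^2 + 7*k + 12)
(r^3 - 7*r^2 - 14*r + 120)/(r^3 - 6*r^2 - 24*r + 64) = (r^2 - 11*r + 30)/(r^2 - 10*r + 16)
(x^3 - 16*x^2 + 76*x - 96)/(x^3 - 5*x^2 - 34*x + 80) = (x - 6)/(x + 5)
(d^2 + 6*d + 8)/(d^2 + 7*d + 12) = (d + 2)/(d + 3)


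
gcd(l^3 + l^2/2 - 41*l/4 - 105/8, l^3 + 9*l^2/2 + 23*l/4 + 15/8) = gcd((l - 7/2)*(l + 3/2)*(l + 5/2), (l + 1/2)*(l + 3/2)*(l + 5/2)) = l^2 + 4*l + 15/4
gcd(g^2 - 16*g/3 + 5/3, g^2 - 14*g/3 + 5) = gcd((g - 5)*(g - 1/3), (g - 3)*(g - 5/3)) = 1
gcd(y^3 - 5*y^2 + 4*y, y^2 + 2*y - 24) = y - 4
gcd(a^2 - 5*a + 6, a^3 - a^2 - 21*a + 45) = a - 3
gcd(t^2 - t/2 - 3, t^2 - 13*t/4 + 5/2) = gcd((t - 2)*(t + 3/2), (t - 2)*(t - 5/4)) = t - 2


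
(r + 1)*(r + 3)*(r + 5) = r^3 + 9*r^2 + 23*r + 15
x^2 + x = x*(x + 1)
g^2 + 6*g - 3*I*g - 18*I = (g + 6)*(g - 3*I)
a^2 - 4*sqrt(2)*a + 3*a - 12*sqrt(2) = (a + 3)*(a - 4*sqrt(2))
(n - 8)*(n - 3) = n^2 - 11*n + 24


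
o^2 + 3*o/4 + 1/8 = (o + 1/4)*(o + 1/2)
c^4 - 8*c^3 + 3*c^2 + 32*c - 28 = (c - 7)*(c - 2)*(c - 1)*(c + 2)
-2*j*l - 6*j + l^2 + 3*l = (-2*j + l)*(l + 3)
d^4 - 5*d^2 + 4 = (d - 2)*(d - 1)*(d + 1)*(d + 2)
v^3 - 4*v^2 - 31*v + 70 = (v - 7)*(v - 2)*(v + 5)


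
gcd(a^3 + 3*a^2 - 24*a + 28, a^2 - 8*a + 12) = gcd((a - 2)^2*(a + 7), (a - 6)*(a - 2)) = a - 2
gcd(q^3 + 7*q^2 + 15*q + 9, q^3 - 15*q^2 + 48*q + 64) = q + 1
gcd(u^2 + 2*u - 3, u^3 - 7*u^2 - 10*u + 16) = u - 1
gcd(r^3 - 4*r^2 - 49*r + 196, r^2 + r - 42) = r + 7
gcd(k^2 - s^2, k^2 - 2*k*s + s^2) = -k + s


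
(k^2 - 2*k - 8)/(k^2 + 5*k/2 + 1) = 2*(k - 4)/(2*k + 1)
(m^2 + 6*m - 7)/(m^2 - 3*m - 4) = (-m^2 - 6*m + 7)/(-m^2 + 3*m + 4)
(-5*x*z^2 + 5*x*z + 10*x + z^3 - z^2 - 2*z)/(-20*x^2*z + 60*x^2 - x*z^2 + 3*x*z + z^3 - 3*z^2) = (z^2 - z - 2)/(4*x*z - 12*x + z^2 - 3*z)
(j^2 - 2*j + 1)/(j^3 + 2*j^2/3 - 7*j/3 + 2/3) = 3*(j - 1)/(3*j^2 + 5*j - 2)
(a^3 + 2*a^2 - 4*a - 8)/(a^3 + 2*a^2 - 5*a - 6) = (a^2 + 4*a + 4)/(a^2 + 4*a + 3)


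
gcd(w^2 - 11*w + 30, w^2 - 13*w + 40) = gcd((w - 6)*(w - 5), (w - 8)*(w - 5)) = w - 5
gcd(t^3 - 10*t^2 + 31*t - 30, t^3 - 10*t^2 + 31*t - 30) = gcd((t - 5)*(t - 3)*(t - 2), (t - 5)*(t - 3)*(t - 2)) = t^3 - 10*t^2 + 31*t - 30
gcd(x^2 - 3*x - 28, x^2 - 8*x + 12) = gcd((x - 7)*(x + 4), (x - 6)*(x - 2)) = 1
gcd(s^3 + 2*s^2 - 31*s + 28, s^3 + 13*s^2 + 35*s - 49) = s^2 + 6*s - 7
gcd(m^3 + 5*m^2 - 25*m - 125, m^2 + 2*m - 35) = m - 5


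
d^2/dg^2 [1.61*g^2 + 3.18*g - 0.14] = 3.22000000000000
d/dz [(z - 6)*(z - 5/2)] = 2*z - 17/2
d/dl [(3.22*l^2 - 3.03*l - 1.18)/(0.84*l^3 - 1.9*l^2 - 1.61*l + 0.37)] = (-2.7048*l^4 + 5.0904*l^3 - 7.9676*l^2 - 2.1012*l - 3.0209)/(0.7056*l^6 - 3.192*l^5 + 0.9052*l^4 + 6.7396*l^3 + 1.1861*l^2 - 1.1914*l + 0.1369)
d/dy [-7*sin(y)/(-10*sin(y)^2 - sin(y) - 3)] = 7*(3 - 10*sin(y)^2)*cos(y)/(10*sin(y)^2 + sin(y) + 3)^2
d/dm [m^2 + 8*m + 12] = 2*m + 8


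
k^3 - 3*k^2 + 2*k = k*(k - 2)*(k - 1)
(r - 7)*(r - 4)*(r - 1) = r^3 - 12*r^2 + 39*r - 28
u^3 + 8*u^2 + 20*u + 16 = (u + 2)^2*(u + 4)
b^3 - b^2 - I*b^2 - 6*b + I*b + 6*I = (b - 3)*(b + 2)*(b - I)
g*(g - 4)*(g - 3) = g^3 - 7*g^2 + 12*g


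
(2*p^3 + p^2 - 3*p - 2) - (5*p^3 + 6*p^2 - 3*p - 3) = -3*p^3 - 5*p^2 + 1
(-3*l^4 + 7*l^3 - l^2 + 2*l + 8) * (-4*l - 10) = 12*l^5 + 2*l^4 - 66*l^3 + 2*l^2 - 52*l - 80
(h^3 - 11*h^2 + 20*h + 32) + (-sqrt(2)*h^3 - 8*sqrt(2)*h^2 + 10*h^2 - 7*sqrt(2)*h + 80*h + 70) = -sqrt(2)*h^3 + h^3 - 8*sqrt(2)*h^2 - h^2 - 7*sqrt(2)*h + 100*h + 102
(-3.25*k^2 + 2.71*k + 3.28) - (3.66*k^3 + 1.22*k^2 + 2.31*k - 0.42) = -3.66*k^3 - 4.47*k^2 + 0.4*k + 3.7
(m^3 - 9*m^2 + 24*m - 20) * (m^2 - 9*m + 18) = m^5 - 18*m^4 + 123*m^3 - 398*m^2 + 612*m - 360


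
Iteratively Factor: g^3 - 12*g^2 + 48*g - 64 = (g - 4)*(g^2 - 8*g + 16) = (g - 4)^2*(g - 4)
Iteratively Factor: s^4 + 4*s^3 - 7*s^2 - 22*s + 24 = (s + 3)*(s^3 + s^2 - 10*s + 8) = (s + 3)*(s + 4)*(s^2 - 3*s + 2) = (s - 2)*(s + 3)*(s + 4)*(s - 1)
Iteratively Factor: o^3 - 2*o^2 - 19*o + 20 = (o - 5)*(o^2 + 3*o - 4) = (o - 5)*(o + 4)*(o - 1)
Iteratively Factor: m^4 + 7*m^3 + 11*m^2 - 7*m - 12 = (m + 1)*(m^3 + 6*m^2 + 5*m - 12) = (m + 1)*(m + 3)*(m^2 + 3*m - 4) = (m + 1)*(m + 3)*(m + 4)*(m - 1)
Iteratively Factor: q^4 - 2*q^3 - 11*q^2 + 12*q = (q - 4)*(q^3 + 2*q^2 - 3*q) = q*(q - 4)*(q^2 + 2*q - 3) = q*(q - 4)*(q + 3)*(q - 1)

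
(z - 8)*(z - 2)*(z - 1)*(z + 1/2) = z^4 - 21*z^3/2 + 41*z^2/2 - 3*z - 8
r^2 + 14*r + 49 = (r + 7)^2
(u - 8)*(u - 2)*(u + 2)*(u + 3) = u^4 - 5*u^3 - 28*u^2 + 20*u + 96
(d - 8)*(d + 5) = d^2 - 3*d - 40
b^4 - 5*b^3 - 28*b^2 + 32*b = b*(b - 8)*(b - 1)*(b + 4)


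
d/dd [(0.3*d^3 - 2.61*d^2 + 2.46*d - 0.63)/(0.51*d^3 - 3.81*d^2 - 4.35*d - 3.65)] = (0.1881*d^4 - 5.1192*d^3 + 18.405*d^2 + 14.2524*d - 11.7195)/(0.2601*d^6 - 3.8862*d^5 + 10.0791*d^4 + 29.424*d^3 + 46.7355*d^2 + 31.755*d + 13.3225)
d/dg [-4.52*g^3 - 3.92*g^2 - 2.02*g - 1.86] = -13.56*g^2 - 7.84*g - 2.02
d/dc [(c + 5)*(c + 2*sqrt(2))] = 2*c + 2*sqrt(2) + 5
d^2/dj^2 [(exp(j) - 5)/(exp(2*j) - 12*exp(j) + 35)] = (exp(j) + 7)*exp(j)/(exp(3*j) - 21*exp(2*j) + 147*exp(j) - 343)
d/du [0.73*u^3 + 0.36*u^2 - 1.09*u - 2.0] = 2.19*u^2 + 0.72*u - 1.09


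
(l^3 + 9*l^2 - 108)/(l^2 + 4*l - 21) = (l^2 + 12*l + 36)/(l + 7)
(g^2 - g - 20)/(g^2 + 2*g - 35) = (g + 4)/(g + 7)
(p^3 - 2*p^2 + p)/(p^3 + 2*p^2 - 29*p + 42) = p*(p^2 - 2*p + 1)/(p^3 + 2*p^2 - 29*p + 42)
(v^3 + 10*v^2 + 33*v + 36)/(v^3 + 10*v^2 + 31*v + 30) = (v^2 + 7*v + 12)/(v^2 + 7*v + 10)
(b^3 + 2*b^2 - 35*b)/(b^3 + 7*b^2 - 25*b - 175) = b/(b + 5)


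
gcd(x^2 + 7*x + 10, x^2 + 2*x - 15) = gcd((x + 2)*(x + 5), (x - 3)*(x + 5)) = x + 5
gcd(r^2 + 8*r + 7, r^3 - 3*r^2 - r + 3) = r + 1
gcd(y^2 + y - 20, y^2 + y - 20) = y^2 + y - 20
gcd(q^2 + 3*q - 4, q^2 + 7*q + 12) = q + 4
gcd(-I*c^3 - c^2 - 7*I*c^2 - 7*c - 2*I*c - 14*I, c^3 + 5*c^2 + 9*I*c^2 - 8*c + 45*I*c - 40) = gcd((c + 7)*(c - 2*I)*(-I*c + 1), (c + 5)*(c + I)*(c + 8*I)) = c + I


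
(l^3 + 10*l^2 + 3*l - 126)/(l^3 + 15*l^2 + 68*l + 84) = (l - 3)/(l + 2)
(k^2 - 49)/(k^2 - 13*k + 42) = (k + 7)/(k - 6)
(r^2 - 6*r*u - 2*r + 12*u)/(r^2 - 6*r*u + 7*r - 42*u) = (r - 2)/(r + 7)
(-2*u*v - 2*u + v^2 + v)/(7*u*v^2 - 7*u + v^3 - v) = (-2*u + v)/(7*u*v - 7*u + v^2 - v)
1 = 1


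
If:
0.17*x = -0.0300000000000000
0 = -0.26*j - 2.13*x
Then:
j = 1.45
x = -0.18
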